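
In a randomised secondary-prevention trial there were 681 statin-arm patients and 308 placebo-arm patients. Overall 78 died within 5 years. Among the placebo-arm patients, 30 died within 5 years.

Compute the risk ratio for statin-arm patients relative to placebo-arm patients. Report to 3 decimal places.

RR = 0.724

statin-arm patients with the outcome: 78 − 30 = 48
statin-arm patients without the outcome: 681 − 48 = 633
placebo-arm patients without the outcome: 308 − 30 = 278
risk, statin-arm patients = 48/681 = 0.0705
risk, placebo-arm patients = 30/308 = 0.0974
RR = 0.0705 / 0.0974 = 0.724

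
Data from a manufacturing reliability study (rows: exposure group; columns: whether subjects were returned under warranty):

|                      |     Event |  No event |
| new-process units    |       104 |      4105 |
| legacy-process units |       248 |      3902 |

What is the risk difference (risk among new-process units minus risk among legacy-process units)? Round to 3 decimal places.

risk, new-process units = 104/4209 = 0.02471
risk, legacy-process units = 248/4150 = 0.05976
risk difference = 0.02471 − 0.05976 = -0.035

-0.035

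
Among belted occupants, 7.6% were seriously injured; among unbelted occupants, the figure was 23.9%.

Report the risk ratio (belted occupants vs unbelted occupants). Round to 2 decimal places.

RR = 0.0760 / 0.2390 = 0.32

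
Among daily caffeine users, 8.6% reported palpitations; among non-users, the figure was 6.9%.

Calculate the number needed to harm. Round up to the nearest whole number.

absolute risk difference = 0.017000
1 / 0.017000 = 58.824 → round up → 59

NNH = 59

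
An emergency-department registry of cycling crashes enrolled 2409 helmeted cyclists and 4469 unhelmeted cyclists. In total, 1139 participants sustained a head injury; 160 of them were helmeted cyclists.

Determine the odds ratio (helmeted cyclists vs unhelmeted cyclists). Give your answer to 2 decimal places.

helmeted cyclists without the outcome: 2409 − 160 = 2249
unhelmeted cyclists with the outcome: 1139 − 160 = 979
unhelmeted cyclists without the outcome: 4469 − 979 = 3490
OR = (160 × 3490) / (2249 × 979) = 558400/2201771 ≈ 0.25

0.25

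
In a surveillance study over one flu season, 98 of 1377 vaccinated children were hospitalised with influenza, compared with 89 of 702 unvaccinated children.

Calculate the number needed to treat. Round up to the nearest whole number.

risk, vaccinated children = 98/1377 = 0.071169
risk, unvaccinated children = 89/702 = 0.126781
absolute risk difference = 0.055611
1 / 0.055611 = 17.982 → round up → 18

18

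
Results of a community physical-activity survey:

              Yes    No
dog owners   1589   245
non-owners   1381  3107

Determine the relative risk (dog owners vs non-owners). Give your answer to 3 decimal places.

risk, dog owners = 1589/1834 = 0.8664
risk, non-owners = 1381/4488 = 0.3077
RR = 0.8664 / 0.3077 = 2.816

2.816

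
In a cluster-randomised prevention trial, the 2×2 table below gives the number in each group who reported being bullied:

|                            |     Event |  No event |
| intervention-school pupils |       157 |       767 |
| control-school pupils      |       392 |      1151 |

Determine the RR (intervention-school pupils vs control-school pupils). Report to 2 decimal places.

risk, intervention-school pupils = 157/924 = 0.1699
risk, control-school pupils = 392/1543 = 0.2541
RR = 0.1699 / 0.2541 = 0.67

0.67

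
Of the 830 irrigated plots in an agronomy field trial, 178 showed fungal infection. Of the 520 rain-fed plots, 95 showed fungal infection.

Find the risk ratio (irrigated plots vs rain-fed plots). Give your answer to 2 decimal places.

risk, irrigated plots = 178/830 = 0.2145
risk, rain-fed plots = 95/520 = 0.1827
RR = 0.2145 / 0.1827 = 1.17

1.17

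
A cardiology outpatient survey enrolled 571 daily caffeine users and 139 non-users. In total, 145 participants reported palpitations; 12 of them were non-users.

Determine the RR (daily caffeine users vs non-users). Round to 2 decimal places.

RR ≈ 2.70

daily caffeine users with the outcome: 145 − 12 = 133
daily caffeine users without the outcome: 571 − 133 = 438
non-users without the outcome: 139 − 12 = 127
risk, daily caffeine users = 133/571 = 0.2329
risk, non-users = 12/139 = 0.0863
RR = 0.2329 / 0.0863 = 2.70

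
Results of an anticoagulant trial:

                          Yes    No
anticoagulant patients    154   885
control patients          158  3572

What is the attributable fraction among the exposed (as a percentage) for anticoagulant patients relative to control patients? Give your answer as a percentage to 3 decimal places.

AR% ≈ 71.421%

risk, anticoagulant patients = 154/1039 = 0.14822
risk, control patients = 158/3730 = 0.04236
AR% = (0.14822 − 0.04236) / 0.14822 = 0.7142 → 71.421%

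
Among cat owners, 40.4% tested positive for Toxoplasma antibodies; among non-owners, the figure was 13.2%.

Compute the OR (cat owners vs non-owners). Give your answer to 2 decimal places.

OR: 4.46

odds, cat owners = 0.4040/0.5960 = 0.6779
odds, non-owners = 0.1320/0.8680 = 0.1521
OR = 0.6779 / 0.1521 = 4.46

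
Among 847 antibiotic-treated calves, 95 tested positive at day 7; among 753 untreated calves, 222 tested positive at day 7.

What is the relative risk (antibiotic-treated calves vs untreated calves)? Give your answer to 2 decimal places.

0.38

risk, antibiotic-treated calves = 95/847 = 0.1122
risk, untreated calves = 222/753 = 0.2948
RR = 0.1122 / 0.2948 = 0.38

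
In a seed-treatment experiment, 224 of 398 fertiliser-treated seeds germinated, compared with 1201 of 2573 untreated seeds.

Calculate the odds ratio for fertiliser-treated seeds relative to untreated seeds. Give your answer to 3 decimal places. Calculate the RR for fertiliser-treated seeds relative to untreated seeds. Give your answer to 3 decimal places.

odds, fertiliser-treated seeds = 224/174 = 1.2874
odds, untreated seeds = 1201/1372 = 0.8754
OR = 1.2874 / 0.8754 = 1.471
risk, fertiliser-treated seeds = 224/398 = 0.5628
risk, untreated seeds = 1201/2573 = 0.4668
RR = 0.5628 / 0.4668 = 1.206

OR = 1.471; RR = 1.206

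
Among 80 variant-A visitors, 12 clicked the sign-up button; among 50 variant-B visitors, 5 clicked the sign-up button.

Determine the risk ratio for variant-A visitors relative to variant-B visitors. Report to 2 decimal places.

risk, variant-A visitors = 12/80 = 0.1500
risk, variant-B visitors = 5/50 = 0.1000
RR = 0.1500 / 0.1000 = 1.50

RR ≈ 1.50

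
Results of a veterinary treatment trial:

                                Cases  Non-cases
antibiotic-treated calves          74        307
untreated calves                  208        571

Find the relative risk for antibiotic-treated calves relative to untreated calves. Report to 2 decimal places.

RR = 0.73

risk, antibiotic-treated calves = 74/381 = 0.1942
risk, untreated calves = 208/779 = 0.2670
RR = 0.1942 / 0.2670 = 0.73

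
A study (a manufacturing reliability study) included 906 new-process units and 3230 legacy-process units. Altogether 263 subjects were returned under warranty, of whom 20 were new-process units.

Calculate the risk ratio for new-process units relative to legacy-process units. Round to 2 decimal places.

0.29

new-process units without the outcome: 906 − 20 = 886
legacy-process units with the outcome: 263 − 20 = 243
legacy-process units without the outcome: 3230 − 243 = 2987
risk, new-process units = 20/906 = 0.02208
risk, legacy-process units = 243/3230 = 0.07523
RR = 0.02208 / 0.07523 = 0.29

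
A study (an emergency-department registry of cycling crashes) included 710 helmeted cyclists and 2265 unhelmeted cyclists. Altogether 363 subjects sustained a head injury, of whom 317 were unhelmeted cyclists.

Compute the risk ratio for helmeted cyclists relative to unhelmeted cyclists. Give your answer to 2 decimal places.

RR: 0.46

helmeted cyclists with the outcome: 363 − 317 = 46
helmeted cyclists without the outcome: 710 − 46 = 664
unhelmeted cyclists without the outcome: 2265 − 317 = 1948
risk, helmeted cyclists = 46/710 = 0.0648
risk, unhelmeted cyclists = 317/2265 = 0.1400
RR = 0.0648 / 0.1400 = 0.46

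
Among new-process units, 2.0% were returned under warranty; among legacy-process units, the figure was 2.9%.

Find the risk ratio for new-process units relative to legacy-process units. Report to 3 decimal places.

RR = 0.02000 / 0.02900 = 0.690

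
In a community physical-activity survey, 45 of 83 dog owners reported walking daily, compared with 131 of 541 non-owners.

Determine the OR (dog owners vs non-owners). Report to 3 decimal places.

OR = (45 × 410) / (38 × 131) = 18450/4978 ≈ 3.706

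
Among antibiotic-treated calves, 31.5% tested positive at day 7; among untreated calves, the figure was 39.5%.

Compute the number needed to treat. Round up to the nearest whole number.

absolute risk difference = 0.080000
1 / 0.080000 = 12.500 → round up → 13

NNT: 13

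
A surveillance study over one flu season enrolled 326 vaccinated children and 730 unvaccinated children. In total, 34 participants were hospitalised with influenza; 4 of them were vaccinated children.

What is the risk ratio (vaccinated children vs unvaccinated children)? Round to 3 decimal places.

vaccinated children without the outcome: 326 − 4 = 322
unvaccinated children with the outcome: 34 − 4 = 30
unvaccinated children without the outcome: 730 − 30 = 700
risk, vaccinated children = 4/326 = 0.01227
risk, unvaccinated children = 30/730 = 0.04110
RR = 0.01227 / 0.04110 = 0.299

0.299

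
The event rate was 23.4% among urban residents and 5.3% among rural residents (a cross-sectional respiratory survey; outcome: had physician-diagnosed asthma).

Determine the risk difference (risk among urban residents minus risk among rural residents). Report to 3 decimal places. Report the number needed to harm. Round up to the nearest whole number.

risk difference = 0.2340 − 0.0530 = 0.181
absolute risk difference = 0.181000
1 / 0.181000 = 5.525 → round up → 6

RD = 0.181; NNH = 6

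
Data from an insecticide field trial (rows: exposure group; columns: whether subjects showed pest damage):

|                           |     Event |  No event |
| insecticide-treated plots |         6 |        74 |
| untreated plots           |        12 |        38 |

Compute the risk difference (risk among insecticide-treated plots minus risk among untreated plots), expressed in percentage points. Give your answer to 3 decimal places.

risk, insecticide-treated plots = 6/80 = 0.0750
risk, untreated plots = 12/50 = 0.2400
risk difference = 0.0750 − 0.2400 = -0.1650 → -16.500 percentage points

-16.500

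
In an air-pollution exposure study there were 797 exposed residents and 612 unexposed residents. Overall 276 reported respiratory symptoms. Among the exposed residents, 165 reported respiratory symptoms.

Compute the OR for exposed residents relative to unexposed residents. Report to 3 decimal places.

OR ≈ 1.178

exposed residents without the outcome: 797 − 165 = 632
unexposed residents with the outcome: 276 − 165 = 111
unexposed residents without the outcome: 612 − 111 = 501
OR = (165 × 501) / (632 × 111) = 82665/70152 ≈ 1.178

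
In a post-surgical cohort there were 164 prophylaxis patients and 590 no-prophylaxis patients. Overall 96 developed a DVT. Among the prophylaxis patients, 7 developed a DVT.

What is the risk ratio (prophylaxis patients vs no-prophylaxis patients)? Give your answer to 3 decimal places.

prophylaxis patients without the outcome: 164 − 7 = 157
no-prophylaxis patients with the outcome: 96 − 7 = 89
no-prophylaxis patients without the outcome: 590 − 89 = 501
risk, prophylaxis patients = 7/164 = 0.04268
risk, no-prophylaxis patients = 89/590 = 0.15085
RR = 0.04268 / 0.15085 = 0.283

RR ≈ 0.283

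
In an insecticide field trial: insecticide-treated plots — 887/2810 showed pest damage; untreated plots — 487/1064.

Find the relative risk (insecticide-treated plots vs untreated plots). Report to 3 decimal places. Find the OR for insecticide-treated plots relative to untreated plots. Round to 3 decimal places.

RR = 0.690; OR = 0.547

risk, insecticide-treated plots = 887/2810 = 0.3157
risk, untreated plots = 487/1064 = 0.4577
RR = 0.3157 / 0.4577 = 0.690
OR = (887 × 577) / (1923 × 487) = 511799/936501 ≈ 0.547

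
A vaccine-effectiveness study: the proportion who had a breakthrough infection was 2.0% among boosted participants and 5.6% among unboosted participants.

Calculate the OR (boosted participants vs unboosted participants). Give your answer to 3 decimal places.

odds, boosted participants = 0.02000/0.98000 = 0.02041
odds, unboosted participants = 0.05600/0.94400 = 0.05932
OR = 0.02041 / 0.05932 = 0.344

OR ≈ 0.344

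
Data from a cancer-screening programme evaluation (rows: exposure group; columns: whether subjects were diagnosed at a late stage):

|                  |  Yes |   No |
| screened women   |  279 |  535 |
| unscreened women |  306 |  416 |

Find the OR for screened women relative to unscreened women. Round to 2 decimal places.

odds, screened women = 279/535 = 0.5215
odds, unscreened women = 306/416 = 0.7356
OR = 0.5215 / 0.7356 = 0.71

0.71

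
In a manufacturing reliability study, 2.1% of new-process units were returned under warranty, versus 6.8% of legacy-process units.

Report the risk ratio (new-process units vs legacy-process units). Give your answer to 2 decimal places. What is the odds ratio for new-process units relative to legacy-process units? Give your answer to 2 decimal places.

RR = 0.02100 / 0.06800 = 0.31
odds, new-process units = 0.02100/0.97900 = 0.02145
odds, legacy-process units = 0.06800/0.93200 = 0.07296
OR = 0.02145 / 0.07296 = 0.29

RR = 0.31; OR = 0.29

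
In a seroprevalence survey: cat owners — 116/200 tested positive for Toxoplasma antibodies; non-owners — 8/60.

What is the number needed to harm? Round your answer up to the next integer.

risk, cat owners = 116/200 = 0.580000
risk, non-owners = 8/60 = 0.133333
absolute risk difference = 0.446667
1 / 0.446667 = 2.239 → round up → 3

NNH: 3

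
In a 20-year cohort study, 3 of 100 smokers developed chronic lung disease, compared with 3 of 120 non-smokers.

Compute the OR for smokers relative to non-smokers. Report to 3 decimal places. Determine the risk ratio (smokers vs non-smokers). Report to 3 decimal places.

OR = 1.206; RR = 1.200

odds, smokers = 3/97 = 0.03093
odds, non-smokers = 3/117 = 0.02564
OR = 0.03093 / 0.02564 = 1.206
risk, smokers = 3/100 = 0.03000
risk, non-smokers = 3/120 = 0.02500
RR = 0.03000 / 0.02500 = 1.200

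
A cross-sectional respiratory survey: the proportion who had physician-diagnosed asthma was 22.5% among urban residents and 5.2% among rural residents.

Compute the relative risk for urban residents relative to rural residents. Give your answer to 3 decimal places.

RR = 0.2250 / 0.0520 = 4.327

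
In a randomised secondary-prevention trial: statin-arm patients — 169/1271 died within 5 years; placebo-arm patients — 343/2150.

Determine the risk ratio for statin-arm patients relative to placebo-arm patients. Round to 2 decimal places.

risk, statin-arm patients = 169/1271 = 0.1330
risk, placebo-arm patients = 343/2150 = 0.1595
RR = 0.1330 / 0.1595 = 0.83

0.83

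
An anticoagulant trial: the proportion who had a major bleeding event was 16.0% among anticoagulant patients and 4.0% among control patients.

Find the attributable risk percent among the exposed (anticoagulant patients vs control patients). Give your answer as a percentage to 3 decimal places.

AR% = (0.16000 − 0.04000) / 0.16000 = 0.7500 → 75.000%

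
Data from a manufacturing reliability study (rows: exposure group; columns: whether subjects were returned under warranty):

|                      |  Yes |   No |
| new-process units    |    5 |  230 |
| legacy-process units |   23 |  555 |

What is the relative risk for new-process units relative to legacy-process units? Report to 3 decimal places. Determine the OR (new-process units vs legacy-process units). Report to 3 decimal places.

risk, new-process units = 5/235 = 0.02128
risk, legacy-process units = 23/578 = 0.03979
RR = 0.02128 / 0.03979 = 0.535
OR = (5 × 555) / (230 × 23) = 2775/5290 ≈ 0.525

RR = 0.535; OR = 0.525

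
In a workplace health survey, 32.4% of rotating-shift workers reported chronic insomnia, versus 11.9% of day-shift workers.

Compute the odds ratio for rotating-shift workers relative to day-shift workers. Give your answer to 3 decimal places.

odds, rotating-shift workers = 0.3240/0.6760 = 0.4793
odds, day-shift workers = 0.1190/0.8810 = 0.1351
OR = 0.4793 / 0.1351 = 3.548

OR = 3.548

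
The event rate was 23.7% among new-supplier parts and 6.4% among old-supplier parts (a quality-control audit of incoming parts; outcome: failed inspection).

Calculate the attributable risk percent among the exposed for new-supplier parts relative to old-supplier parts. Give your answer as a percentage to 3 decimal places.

AR% = (0.2370 − 0.0640) / 0.2370 = 0.7300 → 72.996%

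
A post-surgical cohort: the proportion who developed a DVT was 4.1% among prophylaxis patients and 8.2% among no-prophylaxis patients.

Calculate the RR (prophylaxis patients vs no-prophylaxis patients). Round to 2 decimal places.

RR = 0.04100 / 0.08200 = 0.50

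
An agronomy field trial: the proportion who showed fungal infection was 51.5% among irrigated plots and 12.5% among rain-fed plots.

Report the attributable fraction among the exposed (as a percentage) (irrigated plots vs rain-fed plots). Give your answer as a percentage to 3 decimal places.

AR% = (0.5150 − 0.1250) / 0.5150 = 0.7573 → 75.728%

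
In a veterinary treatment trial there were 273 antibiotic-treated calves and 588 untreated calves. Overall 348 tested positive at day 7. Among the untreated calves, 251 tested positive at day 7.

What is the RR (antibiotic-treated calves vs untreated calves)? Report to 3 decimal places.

0.832

antibiotic-treated calves with the outcome: 348 − 251 = 97
antibiotic-treated calves without the outcome: 273 − 97 = 176
untreated calves without the outcome: 588 − 251 = 337
risk, antibiotic-treated calves = 97/273 = 0.3553
risk, untreated calves = 251/588 = 0.4269
RR = 0.3553 / 0.4269 = 0.832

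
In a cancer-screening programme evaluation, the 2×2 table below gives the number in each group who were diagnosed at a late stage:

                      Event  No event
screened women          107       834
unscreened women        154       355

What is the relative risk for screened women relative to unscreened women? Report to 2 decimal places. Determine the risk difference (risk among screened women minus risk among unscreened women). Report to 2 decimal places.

RR = 0.38; RD = -0.19

risk, screened women = 107/941 = 0.1137
risk, unscreened women = 154/509 = 0.3026
RR = 0.1137 / 0.3026 = 0.38
risk difference = 0.1137 − 0.3026 = -0.19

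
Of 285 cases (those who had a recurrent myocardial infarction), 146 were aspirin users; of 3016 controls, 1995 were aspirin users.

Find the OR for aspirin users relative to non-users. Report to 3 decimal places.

0.538

odds, aspirin users = 146/1995 = 0.0732
odds, non-users = 139/1021 = 0.1361
OR = 0.0732 / 0.1361 = 0.538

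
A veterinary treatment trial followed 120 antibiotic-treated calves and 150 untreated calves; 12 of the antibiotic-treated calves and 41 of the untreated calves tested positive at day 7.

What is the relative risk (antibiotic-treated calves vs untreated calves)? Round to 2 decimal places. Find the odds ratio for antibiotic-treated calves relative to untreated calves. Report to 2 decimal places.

RR = 0.37; OR = 0.30

risk, antibiotic-treated calves = 12/120 = 0.1000
risk, untreated calves = 41/150 = 0.2733
RR = 0.1000 / 0.2733 = 0.37
odds, antibiotic-treated calves = 12/108 = 0.1111
odds, untreated calves = 41/109 = 0.3761
OR = 0.1111 / 0.3761 = 0.30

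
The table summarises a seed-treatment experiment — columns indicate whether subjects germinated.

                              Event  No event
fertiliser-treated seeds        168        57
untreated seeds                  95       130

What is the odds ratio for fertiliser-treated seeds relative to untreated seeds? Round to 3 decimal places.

OR: 4.033

odds, fertiliser-treated seeds = 168/57 = 2.9474
odds, untreated seeds = 95/130 = 0.7308
OR = 2.9474 / 0.7308 = 4.033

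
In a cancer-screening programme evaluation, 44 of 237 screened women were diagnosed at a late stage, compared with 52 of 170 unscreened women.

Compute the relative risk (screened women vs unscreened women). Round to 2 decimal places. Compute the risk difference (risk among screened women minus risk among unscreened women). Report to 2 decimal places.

RR = 0.61; RD = -0.12

risk, screened women = 44/237 = 0.1857
risk, unscreened women = 52/170 = 0.3059
RR = 0.1857 / 0.3059 = 0.61
risk difference = 0.1857 − 0.3059 = -0.12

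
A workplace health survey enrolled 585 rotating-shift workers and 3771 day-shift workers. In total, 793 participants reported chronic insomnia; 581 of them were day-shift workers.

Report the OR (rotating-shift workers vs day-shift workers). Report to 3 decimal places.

rotating-shift workers with the outcome: 793 − 581 = 212
rotating-shift workers without the outcome: 585 − 212 = 373
day-shift workers without the outcome: 3771 − 581 = 3190
odds, rotating-shift workers = 212/373 = 0.5684
odds, day-shift workers = 581/3190 = 0.1821
OR = 0.5684 / 0.1821 = 3.121

3.121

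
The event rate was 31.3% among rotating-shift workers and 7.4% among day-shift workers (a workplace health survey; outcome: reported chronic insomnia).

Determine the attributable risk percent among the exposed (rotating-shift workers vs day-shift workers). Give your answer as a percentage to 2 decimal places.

AR% = (0.3130 − 0.0740) / 0.3130 = 0.7636 → 76.36%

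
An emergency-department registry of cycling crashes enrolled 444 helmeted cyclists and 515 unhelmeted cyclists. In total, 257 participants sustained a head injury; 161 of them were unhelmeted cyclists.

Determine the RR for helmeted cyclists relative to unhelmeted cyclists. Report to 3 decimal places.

helmeted cyclists with the outcome: 257 − 161 = 96
helmeted cyclists without the outcome: 444 − 96 = 348
unhelmeted cyclists without the outcome: 515 − 161 = 354
risk, helmeted cyclists = 96/444 = 0.2162
risk, unhelmeted cyclists = 161/515 = 0.3126
RR = 0.2162 / 0.3126 = 0.692

RR ≈ 0.692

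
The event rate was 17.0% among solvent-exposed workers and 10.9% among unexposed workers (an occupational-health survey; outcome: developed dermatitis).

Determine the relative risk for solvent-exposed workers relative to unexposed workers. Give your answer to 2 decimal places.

RR = 0.1700 / 0.1090 = 1.56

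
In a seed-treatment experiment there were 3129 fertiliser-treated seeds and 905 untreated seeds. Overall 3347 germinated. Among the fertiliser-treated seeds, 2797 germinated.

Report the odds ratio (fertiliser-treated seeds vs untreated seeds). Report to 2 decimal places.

fertiliser-treated seeds without the outcome: 3129 − 2797 = 332
untreated seeds with the outcome: 3347 − 2797 = 550
untreated seeds without the outcome: 905 − 550 = 355
OR = (2797 × 355) / (332 × 550) = 992935/182600 ≈ 5.44

5.44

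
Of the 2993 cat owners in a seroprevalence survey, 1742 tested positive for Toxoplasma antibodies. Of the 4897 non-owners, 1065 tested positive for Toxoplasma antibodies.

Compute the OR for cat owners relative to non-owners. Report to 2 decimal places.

OR ≈ 5.01

odds, cat owners = 1742/1251 = 1.3925
odds, non-owners = 1065/3832 = 0.2779
OR = 1.3925 / 0.2779 = 5.01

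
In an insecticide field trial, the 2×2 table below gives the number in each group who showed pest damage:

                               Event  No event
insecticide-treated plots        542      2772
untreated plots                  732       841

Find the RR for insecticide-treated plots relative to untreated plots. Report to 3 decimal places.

RR: 0.351

risk, insecticide-treated plots = 542/3314 = 0.1635
risk, untreated plots = 732/1573 = 0.4654
RR = 0.1635 / 0.4654 = 0.351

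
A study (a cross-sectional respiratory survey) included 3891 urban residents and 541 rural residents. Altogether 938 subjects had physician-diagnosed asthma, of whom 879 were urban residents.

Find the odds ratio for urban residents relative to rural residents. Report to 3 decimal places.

urban residents without the outcome: 3891 − 879 = 3012
rural residents with the outcome: 938 − 879 = 59
rural residents without the outcome: 541 − 59 = 482
OR = (879 × 482) / (3012 × 59) = 423678/177708 ≈ 2.384

2.384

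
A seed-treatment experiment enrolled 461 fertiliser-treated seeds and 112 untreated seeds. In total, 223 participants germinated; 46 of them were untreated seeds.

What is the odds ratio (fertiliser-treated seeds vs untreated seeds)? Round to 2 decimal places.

fertiliser-treated seeds with the outcome: 223 − 46 = 177
fertiliser-treated seeds without the outcome: 461 − 177 = 284
untreated seeds without the outcome: 112 − 46 = 66
OR = (177 × 66) / (284 × 46) = 11682/13064 ≈ 0.89

OR: 0.89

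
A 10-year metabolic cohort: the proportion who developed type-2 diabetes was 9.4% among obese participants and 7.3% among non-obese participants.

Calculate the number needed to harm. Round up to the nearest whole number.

absolute risk difference = 0.021000
1 / 0.021000 = 47.619 → round up → 48

NNH = 48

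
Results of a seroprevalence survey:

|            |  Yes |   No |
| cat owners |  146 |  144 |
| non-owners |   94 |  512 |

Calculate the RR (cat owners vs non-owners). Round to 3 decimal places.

3.246

risk, cat owners = 146/290 = 0.5034
risk, non-owners = 94/606 = 0.1551
RR = 0.5034 / 0.1551 = 3.246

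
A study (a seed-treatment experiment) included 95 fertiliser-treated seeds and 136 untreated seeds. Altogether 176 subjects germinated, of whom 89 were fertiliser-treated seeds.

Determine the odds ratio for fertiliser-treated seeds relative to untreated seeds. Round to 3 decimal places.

8.354

fertiliser-treated seeds without the outcome: 95 − 89 = 6
untreated seeds with the outcome: 176 − 89 = 87
untreated seeds without the outcome: 136 − 87 = 49
odds, fertiliser-treated seeds = 89/6 = 14.8333
odds, untreated seeds = 87/49 = 1.7755
OR = 14.8333 / 1.7755 = 8.354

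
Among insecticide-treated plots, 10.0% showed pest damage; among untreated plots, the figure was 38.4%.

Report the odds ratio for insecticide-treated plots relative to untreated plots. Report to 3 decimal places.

odds, insecticide-treated plots = 0.1000/0.9000 = 0.1111
odds, untreated plots = 0.3840/0.6160 = 0.6234
OR = 0.1111 / 0.6234 = 0.178

0.178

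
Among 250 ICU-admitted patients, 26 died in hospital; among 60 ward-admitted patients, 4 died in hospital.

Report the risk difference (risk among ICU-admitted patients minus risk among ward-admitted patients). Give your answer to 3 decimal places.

risk, ICU-admitted patients = 26/250 = 0.1040
risk, ward-admitted patients = 4/60 = 0.0667
risk difference = 0.1040 − 0.0667 = 0.037

RD: 0.037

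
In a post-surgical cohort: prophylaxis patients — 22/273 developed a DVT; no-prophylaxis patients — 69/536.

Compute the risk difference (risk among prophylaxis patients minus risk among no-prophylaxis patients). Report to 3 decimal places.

risk, prophylaxis patients = 22/273 = 0.0806
risk, no-prophylaxis patients = 69/536 = 0.1287
risk difference = 0.0806 − 0.1287 = -0.048

RD = -0.048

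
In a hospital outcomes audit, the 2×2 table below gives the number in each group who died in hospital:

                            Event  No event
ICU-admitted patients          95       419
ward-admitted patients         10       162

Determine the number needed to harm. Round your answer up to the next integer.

risk, ICU-admitted patients = 95/514 = 0.184825
risk, ward-admitted patients = 10/172 = 0.058140
absolute risk difference = 0.126685
1 / 0.126685 = 7.894 → round up → 8

8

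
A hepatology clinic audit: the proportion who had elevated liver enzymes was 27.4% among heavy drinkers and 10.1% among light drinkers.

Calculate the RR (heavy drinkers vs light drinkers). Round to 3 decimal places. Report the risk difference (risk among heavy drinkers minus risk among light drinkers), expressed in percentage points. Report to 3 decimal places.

RR = 2.713; RD = 17.300

RR = 0.2740 / 0.1010 = 2.713
risk difference = 0.2740 − 0.1010 = 0.1730 → 17.300 percentage points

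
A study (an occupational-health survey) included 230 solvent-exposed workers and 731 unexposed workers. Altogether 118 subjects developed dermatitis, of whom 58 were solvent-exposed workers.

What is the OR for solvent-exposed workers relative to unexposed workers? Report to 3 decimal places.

3.771

solvent-exposed workers without the outcome: 230 − 58 = 172
unexposed workers with the outcome: 118 − 58 = 60
unexposed workers without the outcome: 731 − 60 = 671
OR = (58 × 671) / (172 × 60) = 38918/10320 ≈ 3.771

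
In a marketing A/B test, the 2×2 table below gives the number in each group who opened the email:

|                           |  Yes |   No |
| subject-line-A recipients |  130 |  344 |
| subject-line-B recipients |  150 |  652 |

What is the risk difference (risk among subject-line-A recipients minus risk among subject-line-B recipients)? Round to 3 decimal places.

0.087

risk, subject-line-A recipients = 130/474 = 0.2743
risk, subject-line-B recipients = 150/802 = 0.1870
risk difference = 0.2743 − 0.1870 = 0.087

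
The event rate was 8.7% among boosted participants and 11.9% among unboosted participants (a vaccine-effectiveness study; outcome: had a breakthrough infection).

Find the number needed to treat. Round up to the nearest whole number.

32

absolute risk difference = 0.032000
1 / 0.032000 = 31.250 → round up → 32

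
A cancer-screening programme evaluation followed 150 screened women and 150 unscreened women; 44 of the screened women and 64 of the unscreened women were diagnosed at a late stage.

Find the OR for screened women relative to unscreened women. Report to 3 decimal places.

OR = (44 × 86) / (106 × 64) = 3784/6784 ≈ 0.558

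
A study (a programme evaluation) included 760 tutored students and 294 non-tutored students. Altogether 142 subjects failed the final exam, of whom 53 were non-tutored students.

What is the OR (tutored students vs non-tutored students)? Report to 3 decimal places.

0.603

tutored students with the outcome: 142 − 53 = 89
tutored students without the outcome: 760 − 89 = 671
non-tutored students without the outcome: 294 − 53 = 241
OR = (89 × 241) / (671 × 53) = 21449/35563 ≈ 0.603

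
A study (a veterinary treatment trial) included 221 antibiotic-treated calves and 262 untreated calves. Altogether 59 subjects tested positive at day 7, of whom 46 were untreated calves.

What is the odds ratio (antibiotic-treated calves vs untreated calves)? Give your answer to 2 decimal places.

antibiotic-treated calves with the outcome: 59 − 46 = 13
antibiotic-treated calves without the outcome: 221 − 13 = 208
untreated calves without the outcome: 262 − 46 = 216
odds, antibiotic-treated calves = 13/208 = 0.0625
odds, untreated calves = 46/216 = 0.2130
OR = 0.0625 / 0.2130 = 0.29

0.29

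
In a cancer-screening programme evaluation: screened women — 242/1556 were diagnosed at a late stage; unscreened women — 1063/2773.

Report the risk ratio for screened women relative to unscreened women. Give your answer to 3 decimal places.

risk, screened women = 242/1556 = 0.1555
risk, unscreened women = 1063/2773 = 0.3833
RR = 0.1555 / 0.3833 = 0.406

0.406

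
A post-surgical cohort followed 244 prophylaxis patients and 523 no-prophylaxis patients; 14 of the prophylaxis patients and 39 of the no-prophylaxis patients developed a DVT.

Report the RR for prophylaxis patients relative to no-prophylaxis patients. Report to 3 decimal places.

risk, prophylaxis patients = 14/244 = 0.0574
risk, no-prophylaxis patients = 39/523 = 0.0746
RR = 0.0574 / 0.0746 = 0.769

0.769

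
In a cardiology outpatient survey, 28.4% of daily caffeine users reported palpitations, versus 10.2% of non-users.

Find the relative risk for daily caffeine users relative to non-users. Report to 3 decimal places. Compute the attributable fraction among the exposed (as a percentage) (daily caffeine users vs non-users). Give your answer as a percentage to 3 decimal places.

RR = 2.784; AR% = 64.085%

RR = 0.2840 / 0.1020 = 2.784
AR% = (0.2840 − 0.1020) / 0.2840 = 0.6408 → 64.085%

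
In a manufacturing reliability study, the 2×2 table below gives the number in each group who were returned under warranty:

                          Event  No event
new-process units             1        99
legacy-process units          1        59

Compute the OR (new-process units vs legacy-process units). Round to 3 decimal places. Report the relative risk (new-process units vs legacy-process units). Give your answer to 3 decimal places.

OR = 0.596; RR = 0.600

odds, new-process units = 1/99 = 0.01010
odds, legacy-process units = 1/59 = 0.01695
OR = 0.01010 / 0.01695 = 0.596
risk, new-process units = 1/100 = 0.01000
risk, legacy-process units = 1/60 = 0.01667
RR = 0.01000 / 0.01667 = 0.600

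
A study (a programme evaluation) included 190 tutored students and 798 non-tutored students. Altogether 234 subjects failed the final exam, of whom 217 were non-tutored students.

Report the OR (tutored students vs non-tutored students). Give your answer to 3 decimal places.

OR: 0.263

tutored students with the outcome: 234 − 217 = 17
tutored students without the outcome: 190 − 17 = 173
non-tutored students without the outcome: 798 − 217 = 581
odds, tutored students = 17/173 = 0.0983
odds, non-tutored students = 217/581 = 0.3735
OR = 0.0983 / 0.3735 = 0.263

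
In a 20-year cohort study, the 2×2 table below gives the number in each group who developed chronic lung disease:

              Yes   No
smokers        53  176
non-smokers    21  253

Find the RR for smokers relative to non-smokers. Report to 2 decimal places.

risk, smokers = 53/229 = 0.2314
risk, non-smokers = 21/274 = 0.0766
RR = 0.2314 / 0.0766 = 3.02

RR ≈ 3.02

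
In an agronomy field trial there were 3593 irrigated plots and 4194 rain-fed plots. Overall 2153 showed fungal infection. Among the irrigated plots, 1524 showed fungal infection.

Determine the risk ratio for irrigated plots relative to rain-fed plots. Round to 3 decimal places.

irrigated plots without the outcome: 3593 − 1524 = 2069
rain-fed plots with the outcome: 2153 − 1524 = 629
rain-fed plots without the outcome: 4194 − 629 = 3565
risk, irrigated plots = 1524/3593 = 0.4242
risk, rain-fed plots = 629/4194 = 0.1500
RR = 0.4242 / 0.1500 = 2.828

2.828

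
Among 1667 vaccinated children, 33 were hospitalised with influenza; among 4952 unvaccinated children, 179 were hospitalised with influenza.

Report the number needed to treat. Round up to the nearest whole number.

risk, vaccinated children = 33/1667 = 0.019796
risk, unvaccinated children = 179/4952 = 0.036147
absolute risk difference = 0.016351
1 / 0.016351 = 61.158 → round up → 62

NNT ≈ 62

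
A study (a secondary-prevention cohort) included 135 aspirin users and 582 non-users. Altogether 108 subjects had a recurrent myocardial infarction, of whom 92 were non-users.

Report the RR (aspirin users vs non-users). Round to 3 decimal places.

0.750

aspirin users with the outcome: 108 − 92 = 16
aspirin users without the outcome: 135 − 16 = 119
non-users without the outcome: 582 − 92 = 490
risk, aspirin users = 16/135 = 0.1185
risk, non-users = 92/582 = 0.1581
RR = 0.1185 / 0.1581 = 0.750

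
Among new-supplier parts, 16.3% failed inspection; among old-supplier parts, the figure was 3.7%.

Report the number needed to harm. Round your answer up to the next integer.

NNH ≈ 8

absolute risk difference = 0.126000
1 / 0.126000 = 7.937 → round up → 8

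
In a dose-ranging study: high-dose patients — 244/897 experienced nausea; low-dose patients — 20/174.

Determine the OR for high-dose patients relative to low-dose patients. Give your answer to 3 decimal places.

odds, high-dose patients = 244/653 = 0.3737
odds, low-dose patients = 20/154 = 0.1299
OR = 0.3737 / 0.1299 = 2.877

OR = 2.877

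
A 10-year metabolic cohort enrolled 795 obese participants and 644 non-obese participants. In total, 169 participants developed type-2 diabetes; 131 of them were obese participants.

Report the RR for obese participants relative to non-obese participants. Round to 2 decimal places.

obese participants without the outcome: 795 − 131 = 664
non-obese participants with the outcome: 169 − 131 = 38
non-obese participants without the outcome: 644 − 38 = 606
risk, obese participants = 131/795 = 0.1648
risk, non-obese participants = 38/644 = 0.0590
RR = 0.1648 / 0.0590 = 2.79

2.79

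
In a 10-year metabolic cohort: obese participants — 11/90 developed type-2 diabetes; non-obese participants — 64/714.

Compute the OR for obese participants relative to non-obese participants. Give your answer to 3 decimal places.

OR = (11 × 650) / (79 × 64) = 7150/5056 ≈ 1.414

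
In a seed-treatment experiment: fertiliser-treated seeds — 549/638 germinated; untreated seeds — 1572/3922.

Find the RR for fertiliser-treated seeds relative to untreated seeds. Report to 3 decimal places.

risk, fertiliser-treated seeds = 549/638 = 0.8605
risk, untreated seeds = 1572/3922 = 0.4008
RR = 0.8605 / 0.4008 = 2.147

2.147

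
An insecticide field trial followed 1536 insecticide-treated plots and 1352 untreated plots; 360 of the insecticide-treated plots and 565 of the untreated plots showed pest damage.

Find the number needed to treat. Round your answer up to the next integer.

NNT: 6

risk, insecticide-treated plots = 360/1536 = 0.234375
risk, untreated plots = 565/1352 = 0.417899
absolute risk difference = 0.183524
1 / 0.183524 = 5.449 → round up → 6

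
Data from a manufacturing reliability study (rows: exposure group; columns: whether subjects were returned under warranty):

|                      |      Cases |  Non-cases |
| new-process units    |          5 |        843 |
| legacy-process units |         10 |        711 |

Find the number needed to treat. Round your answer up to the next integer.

risk, new-process units = 5/848 = 0.005896
risk, legacy-process units = 10/721 = 0.013870
absolute risk difference = 0.007973
1 / 0.007973 = 125.423 → round up → 126

NNT ≈ 126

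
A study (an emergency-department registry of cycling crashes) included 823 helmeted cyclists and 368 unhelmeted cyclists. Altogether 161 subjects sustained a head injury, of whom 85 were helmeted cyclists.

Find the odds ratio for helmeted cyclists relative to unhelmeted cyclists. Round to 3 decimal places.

OR ≈ 0.443

helmeted cyclists without the outcome: 823 − 85 = 738
unhelmeted cyclists with the outcome: 161 − 85 = 76
unhelmeted cyclists without the outcome: 368 − 76 = 292
OR = (85 × 292) / (738 × 76) = 24820/56088 ≈ 0.443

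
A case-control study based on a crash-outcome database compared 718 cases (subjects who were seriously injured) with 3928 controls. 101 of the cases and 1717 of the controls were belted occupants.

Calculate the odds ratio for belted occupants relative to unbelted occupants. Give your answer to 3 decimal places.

OR = (101 × 2211) / (1717 × 617) = 223311/1059389 ≈ 0.211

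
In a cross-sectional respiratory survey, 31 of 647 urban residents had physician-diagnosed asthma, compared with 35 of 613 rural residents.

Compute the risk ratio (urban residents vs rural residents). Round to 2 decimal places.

RR = 0.84

risk, urban residents = 31/647 = 0.04791
risk, rural residents = 35/613 = 0.05710
RR = 0.04791 / 0.05710 = 0.84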